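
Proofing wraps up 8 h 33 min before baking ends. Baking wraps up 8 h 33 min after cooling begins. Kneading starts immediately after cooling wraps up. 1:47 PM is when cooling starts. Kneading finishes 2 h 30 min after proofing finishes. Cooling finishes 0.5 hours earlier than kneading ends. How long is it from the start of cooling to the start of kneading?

two hours

Baking ends at 1:47 PM + 513 min = 10:20 PM.
Proofing ends at 10:20 PM − 513 min = 1:47 PM.
Kneading ends at 1:47 PM + 150 min = 4:17 PM.
Cooling ends at 4:17 PM − 30 min = 3:47 PM.
So kneading starts at 3:47 PM.
From 1:47 PM to 3:47 PM is two hours.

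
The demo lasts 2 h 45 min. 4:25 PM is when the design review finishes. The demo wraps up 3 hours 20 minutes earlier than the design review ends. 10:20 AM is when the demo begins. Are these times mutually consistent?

The demo ends at 4:25 PM − 200 min = 1:05 PM.
The demo starts at 1:05 PM − 165 min = 10:20 AM.
That matches the stated 10:20 AM, so the schedule is consistent.

Yes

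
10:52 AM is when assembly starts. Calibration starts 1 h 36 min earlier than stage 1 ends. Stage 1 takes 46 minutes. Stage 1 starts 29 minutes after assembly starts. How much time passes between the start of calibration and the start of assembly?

Stage 1 starts at 10:52 AM + 29 min = 11:21 AM.
Stage 1 ends at 11:21 AM + 46 min = 12:07 PM.
Calibration starts at 12:07 PM − 96 min = 10:31 AM.
From 10:31 AM to 10:52 AM is 21 minutes.

21 minutes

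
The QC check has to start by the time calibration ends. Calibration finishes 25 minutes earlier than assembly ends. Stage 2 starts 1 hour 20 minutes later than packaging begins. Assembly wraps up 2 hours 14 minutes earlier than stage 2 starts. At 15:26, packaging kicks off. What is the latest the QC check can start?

14:07

Stage 2 starts at 15:26 + 80 min = 16:46.
Assembly ends at 16:46 − 134 min = 14:32.
Calibration ends at 14:32 − 25 min = 14:07.
The QC check is bounded by calibration, so the latest it can start is 14:07.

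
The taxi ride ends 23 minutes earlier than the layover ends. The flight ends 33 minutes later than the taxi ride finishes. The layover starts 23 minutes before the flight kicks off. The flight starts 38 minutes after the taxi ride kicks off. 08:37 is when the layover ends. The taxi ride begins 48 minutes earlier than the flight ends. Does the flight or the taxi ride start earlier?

the taxi ride

The taxi ride ends at 08:37 − 23 min = 08:14.
The flight ends at 08:14 + 33 min = 08:47.
The taxi ride starts at 08:47 − 48 min = 07:59.
The flight starts at 07:59 + 38 min = 08:37.
The flight starts at 08:37 and the taxi ride starts at 07:59, so the taxi ride is first.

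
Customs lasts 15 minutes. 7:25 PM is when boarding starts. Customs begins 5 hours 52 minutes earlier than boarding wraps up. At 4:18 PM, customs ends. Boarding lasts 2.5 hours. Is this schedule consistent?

Yes

Boarding ends at 7:25 PM + 150 min = 9:55 PM.
Customs starts at 9:55 PM − 352 min = 4:03 PM.
Customs ends at 4:03 PM + 15 min = 4:18 PM.
That matches the stated 4:18 PM, so the schedule is consistent.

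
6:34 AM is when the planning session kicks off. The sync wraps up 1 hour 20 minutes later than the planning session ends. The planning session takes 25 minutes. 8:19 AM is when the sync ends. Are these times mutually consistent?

Yes

The planning session ends at 6:34 AM + 25 min = 6:59 AM.
The sync ends at 6:59 AM + 80 min = 8:19 AM.
That matches the stated 8:19 AM, so the schedule is consistent.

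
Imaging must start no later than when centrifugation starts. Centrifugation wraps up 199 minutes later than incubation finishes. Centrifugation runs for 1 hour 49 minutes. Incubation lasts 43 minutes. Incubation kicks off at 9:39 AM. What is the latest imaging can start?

11:52 AM

Incubation ends at 9:39 AM + 43 min = 10:22 AM.
Centrifugation ends at 10:22 AM + 199 min = 1:41 PM.
Centrifugation starts at 1:41 PM − 109 min = 11:52 AM.
Imaging is bounded by centrifugation, so the latest it can start is 11:52 AM.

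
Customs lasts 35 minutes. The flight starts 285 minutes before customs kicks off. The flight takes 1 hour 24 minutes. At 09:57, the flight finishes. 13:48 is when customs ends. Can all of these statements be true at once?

No

Customs starts at 13:48 − 35 min = 13:13.
The flight starts at 13:13 − 285 min = 08:28.
The flight ends at 08:28 + 84 min = 09:52.
But the flight is also said to end at 09:57 — a 5-minute conflict.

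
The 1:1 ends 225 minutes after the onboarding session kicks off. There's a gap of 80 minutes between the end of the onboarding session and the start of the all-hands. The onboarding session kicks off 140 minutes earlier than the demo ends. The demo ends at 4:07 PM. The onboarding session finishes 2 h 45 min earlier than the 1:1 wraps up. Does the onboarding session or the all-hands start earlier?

The onboarding session starts at 4:07 PM − 140 min = 1:47 PM.
The 1:1 ends at 1:47 PM + 225 min = 5:32 PM.
The onboarding session ends at 5:32 PM − 165 min = 2:47 PM.
The all-hands starts at 2:47 PM + 80 min = 4:07 PM.
The onboarding session starts at 1:47 PM and the all-hands starts at 4:07 PM, so the onboarding session is first.

the onboarding session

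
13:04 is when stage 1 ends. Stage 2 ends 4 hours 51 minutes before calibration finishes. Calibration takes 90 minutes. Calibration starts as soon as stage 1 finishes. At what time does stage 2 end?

09:43

Calibration starts at 13:04.
Calibration ends at 13:04 + 90 min = 14:34.
Stage 2 ends at 14:34 − 291 min = 09:43.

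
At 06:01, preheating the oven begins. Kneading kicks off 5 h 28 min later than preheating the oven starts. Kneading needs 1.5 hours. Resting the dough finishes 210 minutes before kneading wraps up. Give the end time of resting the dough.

09:29

Kneading starts at 06:01 + 328 min = 11:29.
Kneading ends at 11:29 + 90 min = 12:59.
Resting the dough ends at 12:59 − 210 min = 09:29.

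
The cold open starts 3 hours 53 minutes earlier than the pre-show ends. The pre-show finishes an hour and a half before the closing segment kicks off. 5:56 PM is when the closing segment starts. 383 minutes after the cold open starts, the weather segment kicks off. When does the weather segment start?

The pre-show ends at 5:56 PM − 90 min = 4:26 PM.
The cold open starts at 4:26 PM − 233 min = 12:33 PM.
The weather segment starts at 12:33 PM + 383 min = 6:56 PM.

6:56 PM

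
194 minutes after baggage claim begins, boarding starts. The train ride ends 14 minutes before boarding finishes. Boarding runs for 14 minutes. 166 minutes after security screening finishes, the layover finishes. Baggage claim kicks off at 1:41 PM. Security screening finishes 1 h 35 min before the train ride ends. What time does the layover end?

Boarding starts at 1:41 PM + 194 min = 4:55 PM.
Boarding ends at 4:55 PM + 14 min = 5:09 PM.
The train ride ends at 5:09 PM − 14 min = 4:55 PM.
Security screening ends at 4:55 PM − 95 min = 3:20 PM.
The layover ends at 3:20 PM + 166 min = 6:06 PM.

6:06 PM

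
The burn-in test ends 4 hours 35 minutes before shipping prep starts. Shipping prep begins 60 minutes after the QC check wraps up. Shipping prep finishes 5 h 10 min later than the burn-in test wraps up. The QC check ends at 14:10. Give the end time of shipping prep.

15:45

Shipping prep starts at 14:10 + 60 min = 15:10.
The burn-in test ends at 15:10 − 275 min = 10:35.
Shipping prep ends at 10:35 + 310 min = 15:45.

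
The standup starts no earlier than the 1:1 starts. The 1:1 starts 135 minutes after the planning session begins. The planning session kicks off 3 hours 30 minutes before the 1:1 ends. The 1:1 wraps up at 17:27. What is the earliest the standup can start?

16:12

The planning session starts at 17:27 − 210 min = 13:57.
The 1:1 starts at 13:57 + 135 min = 16:12.
The standup is bounded by the 1:1, so the earliest it can start is 16:12.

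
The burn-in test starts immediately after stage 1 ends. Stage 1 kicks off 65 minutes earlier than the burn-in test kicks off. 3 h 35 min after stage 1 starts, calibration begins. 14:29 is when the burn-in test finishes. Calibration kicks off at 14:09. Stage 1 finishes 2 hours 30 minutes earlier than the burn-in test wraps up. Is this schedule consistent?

Stage 1 ends at 14:29 − 150 min = 11:59.
So the burn-in test starts at 11:59.
Stage 1 starts at 11:59 − 65 min = 10:54.
Calibration starts at 10:54 + 215 min = 14:29.
But calibration is also said to start at 14:09 — a 20-minute conflict.

No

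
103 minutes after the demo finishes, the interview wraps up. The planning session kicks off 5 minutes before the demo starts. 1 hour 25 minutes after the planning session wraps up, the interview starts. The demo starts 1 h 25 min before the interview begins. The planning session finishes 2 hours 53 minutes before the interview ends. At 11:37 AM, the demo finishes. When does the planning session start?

The interview ends at 11:37 AM + 103 min = 1:20 PM.
The planning session ends at 1:20 PM − 173 min = 10:27 AM.
The interview starts at 10:27 AM + 85 min = 11:52 AM.
The demo starts at 11:52 AM − 85 min = 10:27 AM.
The planning session starts at 10:27 AM − 5 min = 10:22 AM.

10:22 AM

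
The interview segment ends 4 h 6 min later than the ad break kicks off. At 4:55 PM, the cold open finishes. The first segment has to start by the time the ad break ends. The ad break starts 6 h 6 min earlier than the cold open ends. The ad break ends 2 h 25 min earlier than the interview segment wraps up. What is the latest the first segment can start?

12:30 PM

The ad break starts at 4:55 PM − 366 min = 10:49 AM.
The interview segment ends at 10:49 AM + 246 min = 2:55 PM.
The ad break ends at 2:55 PM − 145 min = 12:30 PM.
The first segment is bounded by the ad break, so the latest it can start is 12:30 PM.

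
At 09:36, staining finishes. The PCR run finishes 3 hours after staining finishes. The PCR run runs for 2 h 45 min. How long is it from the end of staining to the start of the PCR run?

The PCR run ends at 09:36 + 180 min = 12:36.
The PCR run starts at 12:36 − 165 min = 09:51.
From 09:36 to 09:51 is 15 minutes.

15 minutes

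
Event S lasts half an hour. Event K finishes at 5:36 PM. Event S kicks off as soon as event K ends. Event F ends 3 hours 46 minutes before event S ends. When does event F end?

2:20 PM

Event S starts at 5:36 PM.
Event S ends at 5:36 PM + 30 min = 6:06 PM.
Event F ends at 6:06 PM − 226 min = 2:20 PM.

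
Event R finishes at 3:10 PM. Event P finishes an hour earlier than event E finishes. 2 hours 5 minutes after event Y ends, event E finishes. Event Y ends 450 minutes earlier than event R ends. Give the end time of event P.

8:45 AM

Event Y ends at 3:10 PM − 450 min = 7:40 AM.
Event E ends at 7:40 AM + 125 min = 9:45 AM.
Event P ends at 9:45 AM − 60 min = 8:45 AM.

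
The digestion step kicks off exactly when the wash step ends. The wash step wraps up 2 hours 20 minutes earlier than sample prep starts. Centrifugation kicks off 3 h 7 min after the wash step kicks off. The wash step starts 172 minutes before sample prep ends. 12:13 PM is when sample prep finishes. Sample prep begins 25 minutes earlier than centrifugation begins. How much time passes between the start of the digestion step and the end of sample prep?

2.5 hours

The wash step starts at 12:13 PM − 172 min = 9:21 AM.
Centrifugation starts at 9:21 AM + 187 min = 12:28 PM.
Sample prep starts at 12:28 PM − 25 min = 12:03 PM.
The wash step ends at 12:03 PM − 140 min = 9:43 AM.
So the digestion step starts at 9:43 AM.
From 9:43 AM to 12:13 PM is 2.5 hours.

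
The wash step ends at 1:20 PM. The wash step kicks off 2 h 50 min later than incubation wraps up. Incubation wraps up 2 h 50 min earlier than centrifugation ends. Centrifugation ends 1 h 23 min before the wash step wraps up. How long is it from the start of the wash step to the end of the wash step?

Centrifugation ends at 1:20 PM − 83 min = 11:57 AM.
Incubation ends at 11:57 AM − 170 min = 9:07 AM.
The wash step starts at 9:07 AM + 170 min = 11:57 AM.
From 11:57 AM to 1:20 PM is 1 hour 23 minutes.

1 hour 23 minutes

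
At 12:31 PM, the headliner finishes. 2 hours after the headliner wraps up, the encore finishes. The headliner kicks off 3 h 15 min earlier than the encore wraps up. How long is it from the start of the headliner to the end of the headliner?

1 h 15 min

The encore ends at 12:31 PM + 120 min = 2:31 PM.
The headliner starts at 2:31 PM − 195 min = 11:16 AM.
From 11:16 AM to 12:31 PM is 1 h 15 min.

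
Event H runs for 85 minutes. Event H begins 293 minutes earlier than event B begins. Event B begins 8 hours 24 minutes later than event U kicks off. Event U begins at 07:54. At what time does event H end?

Event B starts at 07:54 + 504 min = 16:18.
Event H starts at 16:18 − 293 min = 11:25.
Event H ends at 11:25 + 85 min = 12:50.

12:50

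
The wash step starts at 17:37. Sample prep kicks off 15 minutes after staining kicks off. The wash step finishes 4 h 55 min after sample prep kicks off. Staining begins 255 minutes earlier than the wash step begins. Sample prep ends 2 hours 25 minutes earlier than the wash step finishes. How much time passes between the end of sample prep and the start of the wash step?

Staining starts at 17:37 − 255 min = 13:22.
Sample prep starts at 13:22 + 15 min = 13:37.
The wash step ends at 13:37 + 295 min = 18:32.
Sample prep ends at 18:32 − 145 min = 16:07.
From 16:07 to 17:37 is 1 hour 30 minutes.

1 hour 30 minutes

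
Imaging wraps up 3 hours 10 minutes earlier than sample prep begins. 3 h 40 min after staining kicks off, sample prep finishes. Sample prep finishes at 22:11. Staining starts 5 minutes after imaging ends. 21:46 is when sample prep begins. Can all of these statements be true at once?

No

Imaging ends at 21:46 − 190 min = 18:36.
Staining starts at 18:36 + 5 min = 18:41.
Sample prep ends at 18:41 + 220 min = 22:21.
But sample prep is also said to end at 22:11 — a 10-minute conflict.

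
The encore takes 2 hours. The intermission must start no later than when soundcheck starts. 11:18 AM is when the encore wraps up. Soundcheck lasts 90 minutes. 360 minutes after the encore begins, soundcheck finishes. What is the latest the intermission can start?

The encore starts at 11:18 AM − 120 min = 9:18 AM.
Soundcheck ends at 9:18 AM + 360 min = 3:18 PM.
Soundcheck starts at 3:18 PM − 90 min = 1:48 PM.
The intermission is bounded by soundcheck, so the latest it can start is 1:48 PM.

1:48 PM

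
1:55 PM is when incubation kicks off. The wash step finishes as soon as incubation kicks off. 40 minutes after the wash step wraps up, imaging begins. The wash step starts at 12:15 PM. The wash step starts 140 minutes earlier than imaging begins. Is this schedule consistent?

The wash step ends at 1:55 PM.
Imaging starts at 1:55 PM + 40 min = 2:35 PM.
The wash step starts at 2:35 PM − 140 min = 12:15 PM.
That matches the stated 12:15 PM, so the schedule is consistent.

Yes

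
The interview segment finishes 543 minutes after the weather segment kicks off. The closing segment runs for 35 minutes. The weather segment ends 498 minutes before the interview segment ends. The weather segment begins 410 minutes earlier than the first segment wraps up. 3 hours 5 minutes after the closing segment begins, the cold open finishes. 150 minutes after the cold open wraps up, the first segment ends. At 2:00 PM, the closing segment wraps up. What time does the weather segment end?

12:55 PM

The closing segment starts at 2:00 PM − 35 min = 1:25 PM.
The cold open ends at 1:25 PM + 185 min = 4:30 PM.
The first segment ends at 4:30 PM + 150 min = 7:00 PM.
The weather segment starts at 7:00 PM − 410 min = 12:10 PM.
The interview segment ends at 12:10 PM + 543 min = 9:13 PM.
The weather segment ends at 9:13 PM − 498 min = 12:55 PM.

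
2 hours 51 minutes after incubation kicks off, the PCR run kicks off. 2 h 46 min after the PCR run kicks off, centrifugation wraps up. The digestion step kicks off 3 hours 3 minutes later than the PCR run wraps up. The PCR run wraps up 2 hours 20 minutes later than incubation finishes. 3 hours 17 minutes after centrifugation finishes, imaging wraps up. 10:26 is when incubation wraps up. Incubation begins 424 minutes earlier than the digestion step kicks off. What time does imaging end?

17:39

The PCR run ends at 10:26 + 140 min = 12:46.
The digestion step starts at 12:46 + 183 min = 15:49.
Incubation starts at 15:49 − 424 min = 08:45.
The PCR run starts at 08:45 + 171 min = 11:36.
Centrifugation ends at 11:36 + 166 min = 14:22.
Imaging ends at 14:22 + 197 min = 17:39.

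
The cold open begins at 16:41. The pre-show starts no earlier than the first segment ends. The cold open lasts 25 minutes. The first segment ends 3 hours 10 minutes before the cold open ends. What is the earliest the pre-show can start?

13:56

The cold open ends at 16:41 + 25 min = 17:06.
The first segment ends at 17:06 − 190 min = 13:56.
The pre-show is bounded by the first segment, so the earliest it can start is 13:56.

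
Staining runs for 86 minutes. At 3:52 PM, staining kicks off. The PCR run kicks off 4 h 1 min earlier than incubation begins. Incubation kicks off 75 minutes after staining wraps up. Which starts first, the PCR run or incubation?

the PCR run

Staining ends at 3:52 PM + 86 min = 5:18 PM.
Incubation starts at 5:18 PM + 75 min = 6:33 PM.
The PCR run starts at 6:33 PM − 241 min = 2:32 PM.
The PCR run starts at 2:32 PM and incubation starts at 6:33 PM, so the PCR run is first.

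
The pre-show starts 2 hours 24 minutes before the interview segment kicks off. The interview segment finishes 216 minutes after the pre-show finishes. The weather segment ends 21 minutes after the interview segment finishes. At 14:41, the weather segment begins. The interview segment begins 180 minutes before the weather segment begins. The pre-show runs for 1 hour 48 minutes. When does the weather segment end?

The interview segment starts at 14:41 − 180 min = 11:41.
The pre-show starts at 11:41 − 144 min = 09:17.
The pre-show ends at 09:17 + 108 min = 11:05.
The interview segment ends at 11:05 + 216 min = 14:41.
The weather segment ends at 14:41 + 21 min = 15:02.

15:02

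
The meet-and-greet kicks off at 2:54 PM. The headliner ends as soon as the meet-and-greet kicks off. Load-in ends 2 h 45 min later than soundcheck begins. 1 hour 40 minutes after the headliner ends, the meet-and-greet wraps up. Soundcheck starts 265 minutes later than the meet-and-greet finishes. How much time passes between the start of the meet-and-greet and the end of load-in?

The headliner ends at 2:54 PM.
The meet-and-greet ends at 2:54 PM + 100 min = 4:34 PM.
Soundcheck starts at 4:34 PM + 265 min = 8:59 PM.
Load-in ends at 8:59 PM + 165 min = 11:44 PM.
From 2:54 PM to 11:44 PM is 530 minutes.

530 minutes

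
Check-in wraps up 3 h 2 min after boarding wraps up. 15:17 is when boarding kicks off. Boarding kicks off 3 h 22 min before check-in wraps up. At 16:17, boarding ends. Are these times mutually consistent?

No

Check-in ends at 16:17 + 182 min = 19:19.
Boarding starts at 19:19 − 202 min = 15:57.
But boarding is also said to start at 15:17 — a 40-minute conflict.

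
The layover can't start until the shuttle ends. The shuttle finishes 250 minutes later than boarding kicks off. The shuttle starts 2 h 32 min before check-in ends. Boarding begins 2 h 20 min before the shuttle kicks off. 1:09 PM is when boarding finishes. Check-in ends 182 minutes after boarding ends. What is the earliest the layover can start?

Check-in ends at 1:09 PM + 182 min = 4:11 PM.
The shuttle starts at 4:11 PM − 152 min = 1:39 PM.
Boarding starts at 1:39 PM − 140 min = 11:19 AM.
The shuttle ends at 11:19 AM + 250 min = 3:29 PM.
The layover is bounded by the shuttle, so the earliest it can start is 3:29 PM.

3:29 PM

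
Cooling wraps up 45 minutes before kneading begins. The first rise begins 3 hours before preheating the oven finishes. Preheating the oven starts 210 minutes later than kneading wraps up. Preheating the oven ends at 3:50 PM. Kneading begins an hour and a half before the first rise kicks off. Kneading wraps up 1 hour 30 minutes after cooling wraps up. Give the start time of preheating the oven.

The first rise starts at 3:50 PM − 180 min = 12:50 PM.
Kneading starts at 12:50 PM − 90 min = 11:20 AM.
Cooling ends at 11:20 AM − 45 min = 10:35 AM.
Kneading ends at 10:35 AM + 90 min = 12:05 PM.
Preheating the oven starts at 12:05 PM + 210 min = 3:35 PM.

3:35 PM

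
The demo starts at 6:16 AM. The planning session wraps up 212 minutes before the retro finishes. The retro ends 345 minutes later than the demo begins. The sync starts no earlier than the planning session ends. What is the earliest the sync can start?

8:29 AM

The retro ends at 6:16 AM + 345 min = 12:01 PM.
The planning session ends at 12:01 PM − 212 min = 8:29 AM.
The sync is bounded by the planning session, so the earliest it can start is 8:29 AM.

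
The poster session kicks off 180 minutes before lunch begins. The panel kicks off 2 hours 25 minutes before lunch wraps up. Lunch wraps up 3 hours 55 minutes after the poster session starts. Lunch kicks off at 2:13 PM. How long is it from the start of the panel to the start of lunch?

The poster session starts at 2:13 PM − 180 min = 11:13 AM.
Lunch ends at 11:13 AM + 235 min = 3:08 PM.
The panel starts at 3:08 PM − 145 min = 12:43 PM.
From 12:43 PM to 2:13 PM is 1.5 hours.

1.5 hours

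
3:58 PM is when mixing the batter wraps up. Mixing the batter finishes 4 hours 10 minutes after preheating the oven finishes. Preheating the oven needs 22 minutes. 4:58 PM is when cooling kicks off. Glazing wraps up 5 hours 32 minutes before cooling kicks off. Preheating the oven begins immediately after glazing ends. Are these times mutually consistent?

Yes

Glazing ends at 4:58 PM − 332 min = 11:26 AM.
So preheating the oven starts at 11:26 AM.
Preheating the oven ends at 11:26 AM + 22 min = 11:48 AM.
Mixing the batter ends at 11:48 AM + 250 min = 3:58 PM.
That matches the stated 3:58 PM, so the schedule is consistent.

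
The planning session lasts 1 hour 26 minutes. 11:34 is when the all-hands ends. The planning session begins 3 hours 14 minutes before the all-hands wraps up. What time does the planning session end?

09:46

The planning session starts at 11:34 − 194 min = 08:20.
The planning session ends at 08:20 + 86 min = 09:46.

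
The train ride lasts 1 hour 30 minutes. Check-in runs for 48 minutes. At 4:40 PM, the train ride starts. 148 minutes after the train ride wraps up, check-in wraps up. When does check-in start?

7:50 PM

The train ride ends at 4:40 PM + 90 min = 6:10 PM.
Check-in ends at 6:10 PM + 148 min = 8:38 PM.
Check-in starts at 8:38 PM − 48 min = 7:50 PM.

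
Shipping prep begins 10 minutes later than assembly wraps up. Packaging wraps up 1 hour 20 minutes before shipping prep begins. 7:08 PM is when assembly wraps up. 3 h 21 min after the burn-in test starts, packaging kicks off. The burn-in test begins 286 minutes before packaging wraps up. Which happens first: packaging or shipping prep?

Shipping prep starts at 7:08 PM + 10 min = 7:18 PM.
Packaging ends at 7:18 PM − 80 min = 5:58 PM.
The burn-in test starts at 5:58 PM − 286 min = 1:12 PM.
Packaging starts at 1:12 PM + 201 min = 4:33 PM.
Packaging starts at 4:33 PM and shipping prep starts at 7:18 PM, so packaging is first.

packaging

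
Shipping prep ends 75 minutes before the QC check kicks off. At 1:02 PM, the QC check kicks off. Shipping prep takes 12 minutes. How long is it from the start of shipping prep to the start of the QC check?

1 hour 27 minutes

Shipping prep ends at 1:02 PM − 75 min = 11:47 AM.
Shipping prep starts at 11:47 AM − 12 min = 11:35 AM.
From 11:35 AM to 1:02 PM is 1 hour 27 minutes.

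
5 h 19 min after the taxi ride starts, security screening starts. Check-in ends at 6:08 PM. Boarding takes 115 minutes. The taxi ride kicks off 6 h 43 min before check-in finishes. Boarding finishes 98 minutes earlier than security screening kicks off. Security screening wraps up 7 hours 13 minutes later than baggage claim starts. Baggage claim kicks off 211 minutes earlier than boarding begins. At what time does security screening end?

The taxi ride starts at 6:08 PM − 403 min = 11:25 AM.
Security screening starts at 11:25 AM + 319 min = 4:44 PM.
Boarding ends at 4:44 PM − 98 min = 3:06 PM.
Boarding starts at 3:06 PM − 115 min = 1:11 PM.
Baggage claim starts at 1:11 PM − 211 min = 9:40 AM.
Security screening ends at 9:40 AM + 433 min = 4:53 PM.

4:53 PM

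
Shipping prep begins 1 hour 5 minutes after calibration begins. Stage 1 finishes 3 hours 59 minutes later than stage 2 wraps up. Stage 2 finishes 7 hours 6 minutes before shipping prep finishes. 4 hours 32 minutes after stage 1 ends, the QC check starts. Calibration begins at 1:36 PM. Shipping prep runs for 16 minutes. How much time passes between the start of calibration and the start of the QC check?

Shipping prep starts at 1:36 PM + 65 min = 2:41 PM.
Shipping prep ends at 2:41 PM + 16 min = 2:57 PM.
Stage 2 ends at 2:57 PM − 426 min = 7:51 AM.
Stage 1 ends at 7:51 AM + 239 min = 11:50 AM.
The QC check starts at 11:50 AM + 272 min = 4:22 PM.
From 1:36 PM to 4:22 PM is 166 minutes.

166 minutes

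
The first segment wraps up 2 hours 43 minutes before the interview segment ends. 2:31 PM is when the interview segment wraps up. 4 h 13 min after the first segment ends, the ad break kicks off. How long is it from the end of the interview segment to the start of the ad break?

90 minutes

The first segment ends at 2:31 PM − 163 min = 11:48 AM.
The ad break starts at 11:48 AM + 253 min = 4:01 PM.
From 2:31 PM to 4:01 PM is 90 minutes.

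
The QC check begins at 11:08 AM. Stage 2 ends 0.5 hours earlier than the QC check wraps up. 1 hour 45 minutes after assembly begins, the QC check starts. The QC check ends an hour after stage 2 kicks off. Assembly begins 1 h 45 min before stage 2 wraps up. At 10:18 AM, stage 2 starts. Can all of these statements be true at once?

The QC check ends at 10:18 AM + 60 min = 11:18 AM.
Stage 2 ends at 11:18 AM − 30 min = 10:48 AM.
Assembly starts at 10:48 AM − 105 min = 9:03 AM.
The QC check starts at 9:03 AM + 105 min = 10:48 AM.
But the QC check is also said to start at 11:08 AM — a 20-minute conflict.

No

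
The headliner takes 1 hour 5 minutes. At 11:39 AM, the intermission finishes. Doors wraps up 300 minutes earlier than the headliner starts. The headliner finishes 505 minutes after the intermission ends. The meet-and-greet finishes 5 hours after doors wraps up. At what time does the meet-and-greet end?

The headliner ends at 11:39 AM + 505 min = 8:04 PM.
The headliner starts at 8:04 PM − 65 min = 6:59 PM.
Doors ends at 6:59 PM − 300 min = 1:59 PM.
The meet-and-greet ends at 1:59 PM + 300 min = 6:59 PM.

6:59 PM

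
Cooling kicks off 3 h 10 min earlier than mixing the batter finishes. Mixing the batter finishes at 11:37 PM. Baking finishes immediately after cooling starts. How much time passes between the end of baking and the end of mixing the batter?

Cooling starts at 11:37 PM − 190 min = 8:27 PM.
So baking ends at 8:27 PM.
From 8:27 PM to 11:37 PM is 190 minutes.

190 minutes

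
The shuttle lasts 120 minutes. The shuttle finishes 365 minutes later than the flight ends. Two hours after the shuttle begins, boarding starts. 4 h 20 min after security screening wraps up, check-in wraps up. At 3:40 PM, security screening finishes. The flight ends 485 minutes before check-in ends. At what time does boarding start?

Check-in ends at 3:40 PM + 260 min = 8:00 PM.
The flight ends at 8:00 PM − 485 min = 11:55 AM.
The shuttle ends at 11:55 AM + 365 min = 6:00 PM.
The shuttle starts at 6:00 PM − 120 min = 4:00 PM.
Boarding starts at 4:00 PM + 120 min = 6:00 PM.

6:00 PM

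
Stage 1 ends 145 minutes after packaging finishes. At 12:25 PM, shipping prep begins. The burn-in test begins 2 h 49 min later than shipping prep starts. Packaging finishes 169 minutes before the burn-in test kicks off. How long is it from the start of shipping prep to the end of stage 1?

The burn-in test starts at 12:25 PM + 169 min = 3:14 PM.
Packaging ends at 3:14 PM − 169 min = 12:25 PM.
Stage 1 ends at 12:25 PM + 145 min = 2:50 PM.
From 12:25 PM to 2:50 PM is 2 h 25 min.

2 h 25 min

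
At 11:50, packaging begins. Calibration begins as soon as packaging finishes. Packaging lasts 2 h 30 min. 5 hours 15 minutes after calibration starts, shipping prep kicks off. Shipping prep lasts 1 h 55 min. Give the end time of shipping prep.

21:30

Packaging ends at 11:50 + 150 min = 14:20.
So calibration starts at 14:20.
Shipping prep starts at 14:20 + 315 min = 19:35.
Shipping prep ends at 19:35 + 115 min = 21:30.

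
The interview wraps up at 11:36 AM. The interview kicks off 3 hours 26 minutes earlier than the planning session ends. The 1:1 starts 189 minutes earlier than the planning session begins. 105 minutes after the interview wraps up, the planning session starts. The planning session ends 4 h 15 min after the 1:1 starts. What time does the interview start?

The planning session starts at 11:36 AM + 105 min = 1:21 PM.
The 1:1 starts at 1:21 PM − 189 min = 10:12 AM.
The planning session ends at 10:12 AM + 255 min = 2:27 PM.
The interview starts at 2:27 PM − 206 min = 11:01 AM.

11:01 AM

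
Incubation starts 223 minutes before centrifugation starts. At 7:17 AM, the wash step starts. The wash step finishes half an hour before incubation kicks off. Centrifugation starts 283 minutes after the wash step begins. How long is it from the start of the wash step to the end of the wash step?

0.5 hours

Centrifugation starts at 7:17 AM + 283 min = 12:00 PM.
Incubation starts at 12:00 PM − 223 min = 8:17 AM.
The wash step ends at 8:17 AM − 30 min = 7:47 AM.
From 7:17 AM to 7:47 AM is 0.5 hours.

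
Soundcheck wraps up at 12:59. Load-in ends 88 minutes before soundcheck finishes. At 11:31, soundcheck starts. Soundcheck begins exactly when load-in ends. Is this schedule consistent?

Yes

Load-in ends at 12:59 − 88 min = 11:31.
So soundcheck starts at 11:31.
That matches the stated 11:31, so the schedule is consistent.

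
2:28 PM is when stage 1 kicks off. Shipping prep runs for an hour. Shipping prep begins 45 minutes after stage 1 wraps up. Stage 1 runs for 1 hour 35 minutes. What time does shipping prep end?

5:48 PM

Stage 1 ends at 2:28 PM + 95 min = 4:03 PM.
Shipping prep starts at 4:03 PM + 45 min = 4:48 PM.
Shipping prep ends at 4:48 PM + 60 min = 5:48 PM.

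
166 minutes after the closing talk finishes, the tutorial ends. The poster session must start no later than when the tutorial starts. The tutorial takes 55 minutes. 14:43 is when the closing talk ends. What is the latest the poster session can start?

The tutorial ends at 14:43 + 166 min = 17:29.
The tutorial starts at 17:29 − 55 min = 16:34.
The poster session is bounded by the tutorial, so the latest it can start is 16:34.

16:34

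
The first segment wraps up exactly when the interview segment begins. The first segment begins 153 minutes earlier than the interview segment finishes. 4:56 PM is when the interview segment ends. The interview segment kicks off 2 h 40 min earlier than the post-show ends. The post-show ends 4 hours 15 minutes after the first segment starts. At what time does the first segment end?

The first segment starts at 4:56 PM − 153 min = 2:23 PM.
The post-show ends at 2:23 PM + 255 min = 6:38 PM.
The interview segment starts at 6:38 PM − 160 min = 3:58 PM.
So the first segment ends at 3:58 PM.

3:58 PM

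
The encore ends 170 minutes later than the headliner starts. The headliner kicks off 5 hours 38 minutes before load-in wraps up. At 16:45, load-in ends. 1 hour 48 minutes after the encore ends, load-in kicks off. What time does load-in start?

15:45

The headliner starts at 16:45 − 338 min = 11:07.
The encore ends at 11:07 + 170 min = 13:57.
Load-in starts at 13:57 + 108 min = 15:45.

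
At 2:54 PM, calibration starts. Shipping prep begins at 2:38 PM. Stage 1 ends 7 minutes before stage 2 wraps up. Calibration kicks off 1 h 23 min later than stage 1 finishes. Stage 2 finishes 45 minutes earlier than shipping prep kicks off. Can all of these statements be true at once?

Stage 2 ends at 2:38 PM − 45 min = 1:53 PM.
Stage 1 ends at 1:53 PM − 7 min = 1:46 PM.
Calibration starts at 1:46 PM + 83 min = 3:09 PM.
But calibration is also said to start at 2:54 PM — a 15-minute conflict.

No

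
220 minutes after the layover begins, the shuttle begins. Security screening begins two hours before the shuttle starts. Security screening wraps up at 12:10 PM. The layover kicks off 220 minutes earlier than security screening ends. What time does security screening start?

The layover starts at 12:10 PM − 220 min = 8:30 AM.
The shuttle starts at 8:30 AM + 220 min = 12:10 PM.
Security screening starts at 12:10 PM − 120 min = 10:10 AM.

10:10 AM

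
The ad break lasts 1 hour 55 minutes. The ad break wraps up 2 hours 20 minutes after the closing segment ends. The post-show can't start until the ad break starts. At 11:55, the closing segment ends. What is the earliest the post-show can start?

The ad break ends at 11:55 + 140 min = 14:15.
The ad break starts at 14:15 − 115 min = 12:20.
The post-show is bounded by the ad break, so the earliest it can start is 12:20.

12:20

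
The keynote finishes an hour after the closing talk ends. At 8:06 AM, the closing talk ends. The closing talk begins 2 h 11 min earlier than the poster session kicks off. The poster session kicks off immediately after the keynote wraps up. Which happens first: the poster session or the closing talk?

the closing talk

The keynote ends at 8:06 AM + 60 min = 9:06 AM.
So the poster session starts at 9:06 AM.
The closing talk starts at 9:06 AM − 131 min = 6:55 AM.
The poster session starts at 9:06 AM and the closing talk starts at 6:55 AM, so the closing talk is first.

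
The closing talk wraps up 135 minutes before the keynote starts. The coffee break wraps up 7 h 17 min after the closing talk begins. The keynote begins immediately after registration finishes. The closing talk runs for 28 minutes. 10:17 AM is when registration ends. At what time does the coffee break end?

2:51 PM

The keynote starts at 10:17 AM.
The closing talk ends at 10:17 AM − 135 min = 8:02 AM.
The closing talk starts at 8:02 AM − 28 min = 7:34 AM.
The coffee break ends at 7:34 AM + 437 min = 2:51 PM.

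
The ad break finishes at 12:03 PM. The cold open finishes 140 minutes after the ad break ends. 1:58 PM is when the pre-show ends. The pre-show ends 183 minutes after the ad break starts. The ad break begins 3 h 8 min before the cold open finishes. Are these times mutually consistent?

No

The cold open ends at 12:03 PM + 140 min = 2:23 PM.
The ad break starts at 2:23 PM − 188 min = 11:15 AM.
The pre-show ends at 11:15 AM + 183 min = 2:18 PM.
But the pre-show is also said to end at 1:58 PM — a 20-minute conflict.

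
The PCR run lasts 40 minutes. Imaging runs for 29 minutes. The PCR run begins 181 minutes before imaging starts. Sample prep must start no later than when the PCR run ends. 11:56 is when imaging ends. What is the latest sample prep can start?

Imaging starts at 11:56 − 29 min = 11:27.
The PCR run starts at 11:27 − 181 min = 08:26.
The PCR run ends at 08:26 + 40 min = 09:06.
Sample prep is bounded by the PCR run, so the latest it can start is 09:06.

09:06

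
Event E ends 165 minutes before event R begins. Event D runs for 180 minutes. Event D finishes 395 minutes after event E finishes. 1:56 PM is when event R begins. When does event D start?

Event E ends at 1:56 PM − 165 min = 11:11 AM.
Event D ends at 11:11 AM + 395 min = 5:46 PM.
Event D starts at 5:46 PM − 180 min = 2:46 PM.

2:46 PM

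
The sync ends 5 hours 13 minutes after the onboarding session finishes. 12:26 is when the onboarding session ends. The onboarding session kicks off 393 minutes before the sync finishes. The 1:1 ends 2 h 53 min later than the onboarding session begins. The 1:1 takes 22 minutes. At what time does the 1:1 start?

13:37

The sync ends at 12:26 + 313 min = 17:39.
The onboarding session starts at 17:39 − 393 min = 11:06.
The 1:1 ends at 11:06 + 173 min = 13:59.
The 1:1 starts at 13:59 − 22 min = 13:37.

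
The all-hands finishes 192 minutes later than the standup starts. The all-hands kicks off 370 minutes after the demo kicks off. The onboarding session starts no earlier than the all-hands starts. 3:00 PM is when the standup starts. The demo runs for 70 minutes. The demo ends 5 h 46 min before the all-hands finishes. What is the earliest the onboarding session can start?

5:26 PM

The all-hands ends at 3:00 PM + 192 min = 6:12 PM.
The demo ends at 6:12 PM − 346 min = 12:26 PM.
The demo starts at 12:26 PM − 70 min = 11:16 AM.
The all-hands starts at 11:16 AM + 370 min = 5:26 PM.
The onboarding session is bounded by the all-hands, so the earliest it can start is 5:26 PM.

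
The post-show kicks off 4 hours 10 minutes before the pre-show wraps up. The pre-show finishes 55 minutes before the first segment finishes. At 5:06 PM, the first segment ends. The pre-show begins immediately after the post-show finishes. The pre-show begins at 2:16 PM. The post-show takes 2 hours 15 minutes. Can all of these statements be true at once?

The pre-show ends at 5:06 PM − 55 min = 4:11 PM.
The post-show starts at 4:11 PM − 250 min = 12:01 PM.
The post-show ends at 12:01 PM + 135 min = 2:16 PM.
So the pre-show starts at 2:16 PM.
That matches the stated 2:16 PM, so the schedule is consistent.

Yes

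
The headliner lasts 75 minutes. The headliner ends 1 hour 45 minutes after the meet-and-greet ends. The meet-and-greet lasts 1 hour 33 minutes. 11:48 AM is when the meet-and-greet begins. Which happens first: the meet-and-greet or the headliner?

The meet-and-greet ends at 11:48 AM + 93 min = 1:21 PM.
The headliner ends at 1:21 PM + 105 min = 3:06 PM.
The headliner starts at 3:06 PM − 75 min = 1:51 PM.
The meet-and-greet starts at 11:48 AM and the headliner starts at 1:51 PM, so the meet-and-greet is first.

the meet-and-greet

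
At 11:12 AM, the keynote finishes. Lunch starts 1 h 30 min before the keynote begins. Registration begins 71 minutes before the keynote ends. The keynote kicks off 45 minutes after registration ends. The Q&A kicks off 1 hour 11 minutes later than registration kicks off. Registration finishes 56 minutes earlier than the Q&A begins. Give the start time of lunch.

9:31 AM

Registration starts at 11:12 AM − 71 min = 10:01 AM.
The Q&A starts at 10:01 AM + 71 min = 11:12 AM.
Registration ends at 11:12 AM − 56 min = 10:16 AM.
The keynote starts at 10:16 AM + 45 min = 11:01 AM.
Lunch starts at 11:01 AM − 90 min = 9:31 AM.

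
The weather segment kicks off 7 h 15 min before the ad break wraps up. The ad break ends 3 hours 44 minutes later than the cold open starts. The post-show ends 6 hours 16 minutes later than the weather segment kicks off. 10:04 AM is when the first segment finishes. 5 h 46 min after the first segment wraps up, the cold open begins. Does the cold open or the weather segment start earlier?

the weather segment

The cold open starts at 10:04 AM + 346 min = 3:50 PM.
The ad break ends at 3:50 PM + 224 min = 7:34 PM.
The weather segment starts at 7:34 PM − 435 min = 12:19 PM.
The cold open starts at 3:50 PM and the weather segment starts at 12:19 PM, so the weather segment is first.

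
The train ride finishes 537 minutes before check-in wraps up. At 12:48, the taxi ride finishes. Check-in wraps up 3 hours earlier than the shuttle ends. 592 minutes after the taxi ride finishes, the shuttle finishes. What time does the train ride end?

The shuttle ends at 12:48 + 592 min = 22:40.
Check-in ends at 22:40 − 180 min = 19:40.
The train ride ends at 19:40 − 537 min = 10:43.

10:43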